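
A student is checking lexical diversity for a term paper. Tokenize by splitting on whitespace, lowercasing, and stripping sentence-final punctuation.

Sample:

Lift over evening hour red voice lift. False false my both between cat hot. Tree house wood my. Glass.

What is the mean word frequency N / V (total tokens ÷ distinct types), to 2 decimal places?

1.19

N = 19 tokens, V = 16 types.
Mean frequency = N / V = 19 / 16 = 1.19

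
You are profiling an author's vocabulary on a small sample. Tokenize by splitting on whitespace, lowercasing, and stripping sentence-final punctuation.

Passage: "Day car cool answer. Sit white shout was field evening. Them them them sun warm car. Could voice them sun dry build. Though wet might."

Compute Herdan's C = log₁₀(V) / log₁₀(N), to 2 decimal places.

0.93

N = 25, V = 20.
log₁₀(V) = 1.301030, log₁₀(N) = 1.397940
C = 1.301030 / 1.397940 = 0.93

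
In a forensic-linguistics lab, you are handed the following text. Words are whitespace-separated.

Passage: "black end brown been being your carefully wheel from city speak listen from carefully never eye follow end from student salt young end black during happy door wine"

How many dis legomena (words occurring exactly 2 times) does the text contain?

Frequencies: end:3, from:3, black:2, carefully:2, brown:1, been:1, being:1, your:1, wheel:1, city:1, speak:1, listen:1, never:1, eye:1, follow:1, student:1, salt:1, young:1, during:1, happy:1, … (2 more, each freq 1)
Words with frequency 2: black, carefully

2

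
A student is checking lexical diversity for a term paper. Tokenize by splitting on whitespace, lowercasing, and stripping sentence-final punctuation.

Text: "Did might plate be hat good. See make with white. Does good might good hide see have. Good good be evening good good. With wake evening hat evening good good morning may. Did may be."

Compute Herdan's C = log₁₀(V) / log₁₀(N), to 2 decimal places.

N = 35, V = 17.
log₁₀(V) = 1.230449, log₁₀(N) = 1.544068
C = 1.230449 / 1.544068 = 0.80

0.80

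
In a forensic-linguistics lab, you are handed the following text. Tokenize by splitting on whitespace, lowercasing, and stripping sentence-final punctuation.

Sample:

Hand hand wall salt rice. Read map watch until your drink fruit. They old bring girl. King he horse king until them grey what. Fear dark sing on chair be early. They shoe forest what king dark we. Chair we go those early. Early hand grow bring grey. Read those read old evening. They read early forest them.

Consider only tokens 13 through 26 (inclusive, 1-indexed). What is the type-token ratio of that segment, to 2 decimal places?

0.93

Segment tokens 13–26: they, old, bring, girl, king, he, horse, king, until, them, grey, what, fear, dark
Segment N = 14, segment V = 13.
TTR = 13 / 14 = 0.93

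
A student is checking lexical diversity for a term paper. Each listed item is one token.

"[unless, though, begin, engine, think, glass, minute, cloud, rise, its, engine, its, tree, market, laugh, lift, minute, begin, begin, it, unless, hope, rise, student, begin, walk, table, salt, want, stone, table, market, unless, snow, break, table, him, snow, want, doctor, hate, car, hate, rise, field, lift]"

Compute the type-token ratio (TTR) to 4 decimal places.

0.6304

N = 46 tokens, V = 29 types.
TTR = V / N = 29 / 46 = 0.6304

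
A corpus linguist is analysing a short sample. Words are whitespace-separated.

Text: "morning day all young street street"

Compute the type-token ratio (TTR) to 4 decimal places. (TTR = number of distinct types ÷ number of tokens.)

N = 6 tokens, V = 5 types.
TTR = V / N = 5 / 6 = 0.8333

0.8333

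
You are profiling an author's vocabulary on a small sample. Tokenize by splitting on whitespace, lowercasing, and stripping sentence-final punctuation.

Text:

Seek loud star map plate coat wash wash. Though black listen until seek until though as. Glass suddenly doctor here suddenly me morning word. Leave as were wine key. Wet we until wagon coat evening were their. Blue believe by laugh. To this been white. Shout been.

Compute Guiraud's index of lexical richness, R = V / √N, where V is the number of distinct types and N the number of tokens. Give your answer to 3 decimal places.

5.397

N = 47, V = 37.
√N = 6.855655
R = 37 / 6.855655 = 5.397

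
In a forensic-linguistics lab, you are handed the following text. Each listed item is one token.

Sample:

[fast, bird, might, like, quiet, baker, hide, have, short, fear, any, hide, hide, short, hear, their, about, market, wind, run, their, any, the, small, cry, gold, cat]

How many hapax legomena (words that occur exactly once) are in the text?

Frequencies: hide:3, short:2, any:2, their:2, fast:1, bird:1, might:1, like:1, quiet:1, baker:1, have:1, fear:1, hear:1, about:1, market:1, wind:1, run:1, the:1, small:1, cry:1, … (2 more, each freq 1)
Hapax (freq=1): about, baker, bird, cat, cry, fast, fear, gold, have, hear, like, market, might, quiet, run, small, the, wind

18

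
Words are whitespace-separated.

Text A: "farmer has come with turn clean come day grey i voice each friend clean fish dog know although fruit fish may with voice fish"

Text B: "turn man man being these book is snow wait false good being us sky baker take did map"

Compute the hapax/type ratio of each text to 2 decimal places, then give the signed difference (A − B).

-0.16

A: hapax=13, V=18, ratio=0.72
B: hapax=14, V=16, ratio=0.88
Difference = 0.72 − 0.88 = -0.16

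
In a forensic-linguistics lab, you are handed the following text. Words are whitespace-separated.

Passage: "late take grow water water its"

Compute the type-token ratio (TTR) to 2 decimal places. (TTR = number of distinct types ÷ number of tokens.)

N = 6 tokens, V = 5 types.
TTR = V / N = 5 / 6 = 0.83

0.83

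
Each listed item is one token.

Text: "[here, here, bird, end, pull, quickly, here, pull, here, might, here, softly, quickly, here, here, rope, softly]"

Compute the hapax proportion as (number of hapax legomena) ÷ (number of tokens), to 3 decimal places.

0.235

Frequencies: here:7, pull:2, quickly:2, softly:2, bird:1, end:1, might:1, rope:1
Hapax count = 4; token count = 17.
Ratio = 4 / 17 = 0.235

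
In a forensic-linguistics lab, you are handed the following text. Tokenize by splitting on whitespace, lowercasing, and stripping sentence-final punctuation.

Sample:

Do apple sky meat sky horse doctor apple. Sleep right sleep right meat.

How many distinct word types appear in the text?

Distinct types: {apple, do, doctor, horse, meat, right, sky, sleep}
V = 8

8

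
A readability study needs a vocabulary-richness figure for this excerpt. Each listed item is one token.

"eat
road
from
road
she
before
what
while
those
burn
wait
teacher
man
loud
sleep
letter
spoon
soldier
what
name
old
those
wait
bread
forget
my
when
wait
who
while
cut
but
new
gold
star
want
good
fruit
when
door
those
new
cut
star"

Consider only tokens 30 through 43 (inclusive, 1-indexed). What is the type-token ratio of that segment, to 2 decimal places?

0.86

Segment tokens 30–43: while, cut, but, new, gold, star, want, good, fruit, when, door, those, new, cut
Segment N = 14, segment V = 12.
TTR = 12 / 14 = 0.86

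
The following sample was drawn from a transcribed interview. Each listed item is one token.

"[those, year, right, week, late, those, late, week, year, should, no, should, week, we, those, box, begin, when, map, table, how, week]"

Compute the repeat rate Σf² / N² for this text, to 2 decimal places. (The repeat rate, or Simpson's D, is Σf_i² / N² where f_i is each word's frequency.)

0.10

Frequencies: week:4, those:3, year:2, late:2, should:2, right:1, no:1, we:1, box:1, begin:1, when:1, map:1, table:1, how:1
Σf² = 46; N² = 484
Repeat rate = 46 / 484 = 0.10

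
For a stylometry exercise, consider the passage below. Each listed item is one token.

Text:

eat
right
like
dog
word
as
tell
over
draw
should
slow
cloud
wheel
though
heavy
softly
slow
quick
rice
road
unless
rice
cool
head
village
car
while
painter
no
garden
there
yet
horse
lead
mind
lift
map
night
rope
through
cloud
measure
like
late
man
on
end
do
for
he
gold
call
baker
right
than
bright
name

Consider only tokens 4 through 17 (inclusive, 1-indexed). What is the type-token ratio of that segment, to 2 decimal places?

Segment tokens 4–17: dog, word, as, tell, over, draw, should, slow, cloud, wheel, though, heavy, softly, slow
Segment N = 14, segment V = 13.
TTR = 13 / 14 = 0.93

0.93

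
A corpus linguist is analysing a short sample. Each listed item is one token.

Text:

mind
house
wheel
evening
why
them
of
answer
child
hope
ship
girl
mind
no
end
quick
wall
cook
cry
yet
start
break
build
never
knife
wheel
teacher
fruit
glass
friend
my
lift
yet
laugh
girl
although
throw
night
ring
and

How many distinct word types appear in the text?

36

Distinct types: {although, and, answer, break, build, child, cook, cry, end, evening, friend, fruit, girl, glass, hope, house, knife, laugh, lift, mind, my, never, night, no, of, quick, ring, ship, start, teacher, them, throw, wall, wheel, why, yet}
V = 36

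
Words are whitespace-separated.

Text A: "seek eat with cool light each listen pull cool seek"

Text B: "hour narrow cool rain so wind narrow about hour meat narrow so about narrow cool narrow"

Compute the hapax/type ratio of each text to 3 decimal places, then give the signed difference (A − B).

A: hapax=6, V=8, ratio=0.750
B: hapax=3, V=8, ratio=0.375
Difference = 0.750 − 0.375 = 0.375

0.375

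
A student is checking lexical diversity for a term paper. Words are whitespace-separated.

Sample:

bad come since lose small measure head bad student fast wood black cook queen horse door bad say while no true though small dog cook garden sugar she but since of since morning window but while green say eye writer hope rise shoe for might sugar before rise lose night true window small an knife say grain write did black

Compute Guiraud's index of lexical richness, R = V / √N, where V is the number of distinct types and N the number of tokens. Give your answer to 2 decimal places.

N = 60, V = 43.
√N = 7.745967
R = 43 / 7.745967 = 5.55

5.55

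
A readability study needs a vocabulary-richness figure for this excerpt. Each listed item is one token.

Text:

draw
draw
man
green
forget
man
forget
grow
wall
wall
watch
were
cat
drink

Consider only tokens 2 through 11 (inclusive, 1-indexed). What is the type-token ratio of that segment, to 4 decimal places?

0.7000

Segment tokens 2–11: draw, man, green, forget, man, forget, grow, wall, wall, watch
Segment N = 10, segment V = 7.
TTR = 7 / 10 = 0.7000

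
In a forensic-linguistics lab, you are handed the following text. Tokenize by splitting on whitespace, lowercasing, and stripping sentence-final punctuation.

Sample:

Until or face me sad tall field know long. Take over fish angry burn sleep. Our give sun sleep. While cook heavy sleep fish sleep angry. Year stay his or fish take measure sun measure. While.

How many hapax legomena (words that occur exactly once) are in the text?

17

Frequencies: sleep:4, fish:3, or:2, take:2, angry:2, sun:2, while:2, measure:2, until:1, face:1, me:1, sad:1, tall:1, field:1, know:1, long:1, over:1, burn:1, our:1, give:1, … (5 more, each freq 1)
Hapax (freq=1): burn, cook, face, field, give, heavy, his, know, long, me, our, over, sad, stay, tall, until, year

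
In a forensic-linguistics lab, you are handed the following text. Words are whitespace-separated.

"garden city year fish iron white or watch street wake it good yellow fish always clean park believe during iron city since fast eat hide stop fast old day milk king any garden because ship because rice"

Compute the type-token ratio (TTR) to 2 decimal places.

N = 37 tokens, V = 31 types.
TTR = V / N = 31 / 37 = 0.84

0.84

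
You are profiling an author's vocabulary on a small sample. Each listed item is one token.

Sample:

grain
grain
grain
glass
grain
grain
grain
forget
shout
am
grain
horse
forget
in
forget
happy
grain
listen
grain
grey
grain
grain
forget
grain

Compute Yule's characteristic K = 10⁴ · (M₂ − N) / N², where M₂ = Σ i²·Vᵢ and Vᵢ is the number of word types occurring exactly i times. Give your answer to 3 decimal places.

Frequencies: grain:12, forget:4, glass:1, shout:1, am:1, horse:1, in:1, happy:1, listen:1, grey:1
N = 24. Frequency spectrum: V_1=8, V_4=1, V_12=1
M₂ = 1²·8 + 4²·1 + 12²·1 = 168
K = 10000 × (168 − 24) / 24² = 2500.000

2500.000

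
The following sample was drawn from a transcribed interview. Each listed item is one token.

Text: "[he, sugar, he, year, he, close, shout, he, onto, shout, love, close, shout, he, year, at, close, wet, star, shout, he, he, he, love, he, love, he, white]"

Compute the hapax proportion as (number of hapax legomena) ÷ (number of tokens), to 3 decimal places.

Frequencies: he:10, shout:4, close:3, love:3, year:2, sugar:1, onto:1, at:1, wet:1, star:1, white:1
Hapax count = 6; token count = 28.
Ratio = 6 / 28 = 0.214

0.214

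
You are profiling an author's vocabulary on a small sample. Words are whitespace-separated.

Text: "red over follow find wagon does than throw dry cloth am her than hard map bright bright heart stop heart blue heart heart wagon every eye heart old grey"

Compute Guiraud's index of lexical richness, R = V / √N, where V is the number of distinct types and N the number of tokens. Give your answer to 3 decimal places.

N = 29, V = 22.
√N = 5.385165
R = 22 / 5.385165 = 4.085

4.085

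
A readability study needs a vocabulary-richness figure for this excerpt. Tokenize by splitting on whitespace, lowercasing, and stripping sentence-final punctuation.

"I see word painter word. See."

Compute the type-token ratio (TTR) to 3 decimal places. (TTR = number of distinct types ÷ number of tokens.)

N = 6 tokens, V = 4 types.
TTR = V / N = 4 / 6 = 0.667

0.667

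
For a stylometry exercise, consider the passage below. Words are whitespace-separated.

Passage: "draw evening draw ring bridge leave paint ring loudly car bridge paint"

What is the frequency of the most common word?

Frequencies: draw:2, ring:2, bridge:2, paint:2, evening:1, leave:1, loudly:1, car:1
Most common: 'draw' with frequency 2.

2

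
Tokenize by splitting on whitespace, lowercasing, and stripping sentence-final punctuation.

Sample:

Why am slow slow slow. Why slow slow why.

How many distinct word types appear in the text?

3

Distinct types: {am, slow, why}
V = 3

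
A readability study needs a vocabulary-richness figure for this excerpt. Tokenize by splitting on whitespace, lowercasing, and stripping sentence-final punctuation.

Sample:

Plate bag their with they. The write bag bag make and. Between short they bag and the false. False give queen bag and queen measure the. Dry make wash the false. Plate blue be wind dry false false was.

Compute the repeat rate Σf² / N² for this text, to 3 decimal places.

Frequencies: bag:5, false:5, the:4, and:3, plate:2, they:2, make:2, queen:2, dry:2, their:1, with:1, write:1, between:1, short:1, give:1, measure:1, wash:1, blue:1, be:1, wind:1, … (1 more, each freq 1)
Σf² = 107; N² = 1521
Repeat rate = 107 / 1521 = 0.070

0.070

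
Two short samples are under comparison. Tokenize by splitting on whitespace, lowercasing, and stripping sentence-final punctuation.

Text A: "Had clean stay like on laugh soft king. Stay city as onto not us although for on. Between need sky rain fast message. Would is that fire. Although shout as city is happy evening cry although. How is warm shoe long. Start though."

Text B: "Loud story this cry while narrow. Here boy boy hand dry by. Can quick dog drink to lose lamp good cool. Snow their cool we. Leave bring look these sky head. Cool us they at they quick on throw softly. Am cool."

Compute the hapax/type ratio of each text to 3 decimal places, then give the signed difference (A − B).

-0.060

A: hapax=29, V=35, ratio=0.829
B: hapax=32, V=36, ratio=0.889
Difference = 0.829 − 0.889 = -0.060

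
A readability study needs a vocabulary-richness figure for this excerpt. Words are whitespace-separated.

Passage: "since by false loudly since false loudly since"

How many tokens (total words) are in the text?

8

Tokens: since, by, false, loudly, since, false, loudly, since
N = 8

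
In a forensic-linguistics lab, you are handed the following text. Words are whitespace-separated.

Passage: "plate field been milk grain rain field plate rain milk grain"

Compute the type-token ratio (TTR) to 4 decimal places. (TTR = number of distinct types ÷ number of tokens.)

N = 11 tokens, V = 6 types.
TTR = V / N = 6 / 11 = 0.5455

0.5455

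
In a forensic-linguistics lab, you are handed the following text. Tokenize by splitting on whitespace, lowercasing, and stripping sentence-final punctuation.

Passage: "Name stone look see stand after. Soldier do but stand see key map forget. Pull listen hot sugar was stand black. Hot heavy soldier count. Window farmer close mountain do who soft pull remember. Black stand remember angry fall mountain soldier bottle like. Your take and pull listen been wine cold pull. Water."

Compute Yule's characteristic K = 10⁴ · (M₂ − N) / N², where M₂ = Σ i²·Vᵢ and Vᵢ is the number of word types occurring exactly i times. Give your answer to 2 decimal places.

Frequencies: stand:4, pull:4, soldier:3, see:2, do:2, listen:2, hot:2, black:2, mountain:2, remember:2, name:1, stone:1, look:1, after:1, but:1, key:1, map:1, forget:1, sugar:1, was:1, … (18 more, each freq 1)
N = 53. Frequency spectrum: V_1=28, V_2=7, V_3=1, V_4=2
M₂ = 1²·28 + 2²·7 + 3²·1 + 4²·2 = 97
K = 10000 × (97 − 53) / 53² = 156.64

156.64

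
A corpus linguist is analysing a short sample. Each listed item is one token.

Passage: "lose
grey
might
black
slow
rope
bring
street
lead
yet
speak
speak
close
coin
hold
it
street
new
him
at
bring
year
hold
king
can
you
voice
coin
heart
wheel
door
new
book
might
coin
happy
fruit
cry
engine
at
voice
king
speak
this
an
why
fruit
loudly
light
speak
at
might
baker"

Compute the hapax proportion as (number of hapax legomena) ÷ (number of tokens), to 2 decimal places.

Frequencies: speak:4, might:3, coin:3, at:3, bring:2, street:2, hold:2, new:2, king:2, voice:2, fruit:2, lose:1, grey:1, black:1, slow:1, rope:1, lead:1, yet:1, close:1, it:1, … (17 more, each freq 1)
Hapax count = 26; token count = 53.
Ratio = 26 / 53 = 0.49

0.49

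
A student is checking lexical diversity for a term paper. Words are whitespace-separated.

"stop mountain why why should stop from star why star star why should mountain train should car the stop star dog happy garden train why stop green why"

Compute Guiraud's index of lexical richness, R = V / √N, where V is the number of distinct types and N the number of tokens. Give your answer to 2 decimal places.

2.46

N = 28, V = 13.
√N = 5.291503
R = 13 / 5.291503 = 2.46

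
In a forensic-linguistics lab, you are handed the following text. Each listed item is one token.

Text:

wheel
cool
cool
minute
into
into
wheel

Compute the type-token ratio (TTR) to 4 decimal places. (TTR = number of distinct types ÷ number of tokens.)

N = 7 tokens, V = 4 types.
TTR = V / N = 4 / 7 = 0.5714

0.5714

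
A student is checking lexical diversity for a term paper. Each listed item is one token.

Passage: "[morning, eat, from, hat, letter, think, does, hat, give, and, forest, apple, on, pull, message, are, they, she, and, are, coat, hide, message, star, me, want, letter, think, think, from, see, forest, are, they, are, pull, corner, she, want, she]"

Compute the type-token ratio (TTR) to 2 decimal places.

0.60

N = 40 tokens, V = 24 types.
TTR = V / N = 24 / 40 = 0.60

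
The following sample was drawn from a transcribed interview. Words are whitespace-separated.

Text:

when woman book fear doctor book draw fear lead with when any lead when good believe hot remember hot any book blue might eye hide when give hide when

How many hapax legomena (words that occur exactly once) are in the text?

Frequencies: when:5, book:3, fear:2, lead:2, any:2, hot:2, hide:2, woman:1, doctor:1, draw:1, with:1, good:1, believe:1, remember:1, blue:1, might:1, eye:1, give:1
Hapax (freq=1): believe, blue, doctor, draw, eye, give, good, might, remember, with, woman

11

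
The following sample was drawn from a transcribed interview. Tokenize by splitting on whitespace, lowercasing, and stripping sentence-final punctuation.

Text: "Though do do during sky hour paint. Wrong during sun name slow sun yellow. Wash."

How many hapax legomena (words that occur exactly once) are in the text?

9

Frequencies: do:2, during:2, sun:2, though:1, sky:1, hour:1, paint:1, wrong:1, name:1, slow:1, yellow:1, wash:1
Hapax (freq=1): hour, name, paint, sky, slow, though, wash, wrong, yellow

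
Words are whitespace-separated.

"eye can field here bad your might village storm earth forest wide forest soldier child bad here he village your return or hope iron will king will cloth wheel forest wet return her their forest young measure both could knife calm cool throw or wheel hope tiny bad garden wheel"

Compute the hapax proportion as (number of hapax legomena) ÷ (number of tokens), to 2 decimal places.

Frequencies: forest:4, bad:3, wheel:3, here:2, your:2, village:2, return:2, or:2, hope:2, will:2, eye:1, can:1, field:1, might:1, storm:1, earth:1, wide:1, soldier:1, child:1, he:1, … (16 more, each freq 1)
Hapax count = 26; token count = 50.
Ratio = 26 / 50 = 0.52

0.52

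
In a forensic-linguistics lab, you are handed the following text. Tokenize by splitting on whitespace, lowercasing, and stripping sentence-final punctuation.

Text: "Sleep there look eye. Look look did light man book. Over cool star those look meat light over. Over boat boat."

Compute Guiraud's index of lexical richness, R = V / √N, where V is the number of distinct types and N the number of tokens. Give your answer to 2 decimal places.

N = 21, V = 14.
√N = 4.582576
R = 14 / 4.582576 = 3.06

3.06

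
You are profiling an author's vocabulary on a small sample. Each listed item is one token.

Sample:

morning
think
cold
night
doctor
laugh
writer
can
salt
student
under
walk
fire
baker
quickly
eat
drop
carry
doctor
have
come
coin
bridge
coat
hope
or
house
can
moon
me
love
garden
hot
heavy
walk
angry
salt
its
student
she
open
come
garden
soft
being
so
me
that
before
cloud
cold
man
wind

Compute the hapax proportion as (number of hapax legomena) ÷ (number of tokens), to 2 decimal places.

Frequencies: cold:2, doctor:2, can:2, salt:2, student:2, walk:2, come:2, me:2, garden:2, morning:1, think:1, night:1, laugh:1, writer:1, under:1, fire:1, baker:1, quickly:1, eat:1, drop:1, … (24 more, each freq 1)
Hapax count = 35; token count = 53.
Ratio = 35 / 53 = 0.66

0.66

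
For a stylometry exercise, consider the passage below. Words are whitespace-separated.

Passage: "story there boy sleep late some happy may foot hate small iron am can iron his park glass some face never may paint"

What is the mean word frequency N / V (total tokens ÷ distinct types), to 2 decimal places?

N = 23 tokens, V = 20 types.
Mean frequency = N / V = 23 / 20 = 1.15

1.15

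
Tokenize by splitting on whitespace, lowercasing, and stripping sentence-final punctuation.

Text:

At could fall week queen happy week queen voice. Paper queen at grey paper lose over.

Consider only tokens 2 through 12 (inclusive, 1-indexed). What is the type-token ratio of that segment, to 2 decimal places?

0.73

Segment tokens 2–12: could, fall, week, queen, happy, week, queen, voice, paper, queen, at
Segment N = 11, segment V = 8.
TTR = 8 / 11 = 0.73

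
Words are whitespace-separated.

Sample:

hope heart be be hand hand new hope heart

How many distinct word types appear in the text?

Distinct types: {be, hand, heart, hope, new}
V = 5

5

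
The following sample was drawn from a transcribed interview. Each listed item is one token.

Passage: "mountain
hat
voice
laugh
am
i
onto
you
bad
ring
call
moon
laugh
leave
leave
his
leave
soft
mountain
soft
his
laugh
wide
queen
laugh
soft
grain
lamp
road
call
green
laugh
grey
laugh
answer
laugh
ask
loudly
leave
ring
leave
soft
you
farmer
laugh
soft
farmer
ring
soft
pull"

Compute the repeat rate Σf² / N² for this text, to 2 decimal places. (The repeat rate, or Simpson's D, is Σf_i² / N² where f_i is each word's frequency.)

Frequencies: laugh:8, soft:6, leave:5, ring:3, mountain:2, you:2, call:2, his:2, farmer:2, hat:1, voice:1, am:1, i:1, onto:1, bad:1, moon:1, wide:1, queen:1, grain:1, lamp:1, … (7 more, each freq 1)
Σf² = 172; N² = 2500
Repeat rate = 172 / 2500 = 0.07

0.07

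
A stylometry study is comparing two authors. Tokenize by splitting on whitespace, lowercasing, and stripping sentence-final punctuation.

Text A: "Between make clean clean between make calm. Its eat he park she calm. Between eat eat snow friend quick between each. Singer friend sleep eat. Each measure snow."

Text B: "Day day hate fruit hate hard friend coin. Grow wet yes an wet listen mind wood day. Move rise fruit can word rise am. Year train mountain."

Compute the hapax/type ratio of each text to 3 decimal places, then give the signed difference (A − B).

A: hapax=8, V=16, ratio=0.500
B: hapax=16, V=21, ratio=0.762
Difference = 0.500 − 0.762 = -0.262

-0.262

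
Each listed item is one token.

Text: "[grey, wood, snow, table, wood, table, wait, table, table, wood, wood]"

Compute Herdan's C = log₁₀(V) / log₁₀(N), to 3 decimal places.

N = 11, V = 5.
log₁₀(V) = 0.698970, log₁₀(N) = 1.041393
C = 0.698970 / 1.041393 = 0.671

0.671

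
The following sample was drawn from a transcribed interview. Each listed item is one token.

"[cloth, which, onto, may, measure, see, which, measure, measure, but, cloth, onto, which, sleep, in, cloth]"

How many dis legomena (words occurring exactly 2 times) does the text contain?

1

Frequencies: cloth:3, which:3, measure:3, onto:2, may:1, see:1, but:1, sleep:1, in:1
Words with frequency 2: onto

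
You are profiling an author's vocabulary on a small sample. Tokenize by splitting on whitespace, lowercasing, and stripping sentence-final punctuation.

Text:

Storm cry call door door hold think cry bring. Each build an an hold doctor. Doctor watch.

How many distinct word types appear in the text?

12

Distinct types: {an, bring, build, call, cry, doctor, door, each, hold, storm, think, watch}
V = 12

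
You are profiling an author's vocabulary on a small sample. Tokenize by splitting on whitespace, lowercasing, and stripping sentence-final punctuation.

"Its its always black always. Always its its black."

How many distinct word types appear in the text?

Distinct types: {always, black, its}
V = 3

3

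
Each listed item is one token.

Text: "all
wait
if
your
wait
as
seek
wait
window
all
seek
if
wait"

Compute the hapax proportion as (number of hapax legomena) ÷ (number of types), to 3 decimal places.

Frequencies: wait:4, all:2, if:2, seek:2, your:1, as:1, window:1
Hapax count = 3; type count = 7.
Ratio = 3 / 7 = 0.429

0.429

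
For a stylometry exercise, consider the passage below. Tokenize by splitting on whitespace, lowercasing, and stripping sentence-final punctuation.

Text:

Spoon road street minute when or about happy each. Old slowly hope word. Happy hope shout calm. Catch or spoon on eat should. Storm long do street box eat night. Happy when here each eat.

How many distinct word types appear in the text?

25

Distinct types: {about, box, calm, catch, do, each, eat, happy, here, hope, long, minute, night, old, on, or, road, should, shout, slowly, spoon, storm, street, when, word}
V = 25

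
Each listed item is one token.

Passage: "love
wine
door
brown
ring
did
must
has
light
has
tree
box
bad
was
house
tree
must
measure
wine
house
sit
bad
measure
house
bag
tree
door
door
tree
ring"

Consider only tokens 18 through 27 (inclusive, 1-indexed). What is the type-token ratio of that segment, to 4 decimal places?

Segment tokens 18–27: measure, wine, house, sit, bad, measure, house, bag, tree, door
Segment N = 10, segment V = 8.
TTR = 8 / 10 = 0.8000

0.8000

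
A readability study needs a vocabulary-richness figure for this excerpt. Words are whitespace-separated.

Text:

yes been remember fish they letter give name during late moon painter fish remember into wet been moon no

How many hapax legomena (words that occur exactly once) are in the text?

11

Frequencies: been:2, remember:2, fish:2, moon:2, yes:1, they:1, letter:1, give:1, name:1, during:1, late:1, painter:1, into:1, wet:1, no:1
Hapax (freq=1): during, give, into, late, letter, name, no, painter, they, wet, yes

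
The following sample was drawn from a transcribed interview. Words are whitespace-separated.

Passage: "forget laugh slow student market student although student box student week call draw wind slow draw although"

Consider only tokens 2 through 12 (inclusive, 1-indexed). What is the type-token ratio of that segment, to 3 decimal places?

Segment tokens 2–12: laugh, slow, student, market, student, although, student, box, student, week, call
Segment N = 11, segment V = 8.
TTR = 8 / 11 = 0.727

0.727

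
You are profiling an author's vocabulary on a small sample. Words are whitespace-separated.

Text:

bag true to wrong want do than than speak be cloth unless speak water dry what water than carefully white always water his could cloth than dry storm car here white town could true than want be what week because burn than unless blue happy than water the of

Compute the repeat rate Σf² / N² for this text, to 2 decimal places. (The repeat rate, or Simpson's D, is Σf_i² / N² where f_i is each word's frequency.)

0.05

Frequencies: than:7, water:4, true:2, want:2, speak:2, be:2, cloth:2, unless:2, dry:2, what:2, white:2, could:2, bag:1, to:1, wrong:1, do:1, carefully:1, always:1, his:1, storm:1, … (10 more, each freq 1)
Σf² = 123; N² = 2401
Repeat rate = 123 / 2401 = 0.05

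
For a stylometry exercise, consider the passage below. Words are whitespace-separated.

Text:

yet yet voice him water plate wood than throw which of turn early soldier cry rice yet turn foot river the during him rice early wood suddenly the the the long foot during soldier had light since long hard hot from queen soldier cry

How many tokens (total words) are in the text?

44

Tokens: yet, yet, voice, him, water, plate, wood, than, throw, which, of, turn, early, soldier, cry, rice, yet, turn, foot, river, the, during, him, rice, early, wood, suddenly, the, the, the, long, foot, during, soldier, had, light, since, long, hard, hot, from, queen, soldier, cry
N = 44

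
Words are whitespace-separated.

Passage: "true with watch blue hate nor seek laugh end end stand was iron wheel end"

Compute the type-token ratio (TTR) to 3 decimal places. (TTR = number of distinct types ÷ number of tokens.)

N = 15 tokens, V = 13 types.
TTR = V / N = 13 / 15 = 0.867

0.867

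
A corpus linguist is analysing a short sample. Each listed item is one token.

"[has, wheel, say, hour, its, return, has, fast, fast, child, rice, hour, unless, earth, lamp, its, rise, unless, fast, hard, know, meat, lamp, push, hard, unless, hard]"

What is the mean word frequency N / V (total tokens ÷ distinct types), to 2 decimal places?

1.59

N = 27 tokens, V = 17 types.
Mean frequency = N / V = 27 / 17 = 1.59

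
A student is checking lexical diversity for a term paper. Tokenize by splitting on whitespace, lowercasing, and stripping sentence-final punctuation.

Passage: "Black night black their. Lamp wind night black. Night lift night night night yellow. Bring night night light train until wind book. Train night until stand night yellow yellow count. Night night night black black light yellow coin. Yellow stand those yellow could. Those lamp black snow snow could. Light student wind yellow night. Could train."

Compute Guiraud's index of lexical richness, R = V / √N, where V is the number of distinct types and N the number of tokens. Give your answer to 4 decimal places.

N = 56, V = 19.
√N = 7.483315
R = 19 / 7.483315 = 2.5390

2.5390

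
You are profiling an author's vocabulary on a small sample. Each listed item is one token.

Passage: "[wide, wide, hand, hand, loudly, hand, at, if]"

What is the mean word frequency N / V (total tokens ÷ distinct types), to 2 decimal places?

1.60

N = 8 tokens, V = 5 types.
Mean frequency = N / V = 8 / 5 = 1.60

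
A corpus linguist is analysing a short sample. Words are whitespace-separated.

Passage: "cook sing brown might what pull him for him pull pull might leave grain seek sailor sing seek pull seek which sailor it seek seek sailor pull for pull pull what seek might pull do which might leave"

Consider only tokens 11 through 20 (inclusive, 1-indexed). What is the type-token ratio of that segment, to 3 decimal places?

0.700

Segment tokens 11–20: pull, might, leave, grain, seek, sailor, sing, seek, pull, seek
Segment N = 10, segment V = 7.
TTR = 7 / 10 = 0.700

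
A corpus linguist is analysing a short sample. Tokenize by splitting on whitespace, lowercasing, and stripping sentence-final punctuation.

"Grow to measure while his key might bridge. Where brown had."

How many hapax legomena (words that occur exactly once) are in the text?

11

Frequencies: grow:1, to:1, measure:1, while:1, his:1, key:1, might:1, bridge:1, where:1, brown:1, had:1
Hapax (freq=1): bridge, brown, grow, had, his, key, measure, might, to, where, while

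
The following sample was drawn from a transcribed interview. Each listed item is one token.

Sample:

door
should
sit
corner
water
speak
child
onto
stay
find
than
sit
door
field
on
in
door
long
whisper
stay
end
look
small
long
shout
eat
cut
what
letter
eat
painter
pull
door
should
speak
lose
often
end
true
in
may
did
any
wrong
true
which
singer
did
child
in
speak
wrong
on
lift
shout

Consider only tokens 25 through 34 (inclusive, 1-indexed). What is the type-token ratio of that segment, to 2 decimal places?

Segment tokens 25–34: shout, eat, cut, what, letter, eat, painter, pull, door, should
Segment N = 10, segment V = 9.
TTR = 9 / 10 = 0.90

0.90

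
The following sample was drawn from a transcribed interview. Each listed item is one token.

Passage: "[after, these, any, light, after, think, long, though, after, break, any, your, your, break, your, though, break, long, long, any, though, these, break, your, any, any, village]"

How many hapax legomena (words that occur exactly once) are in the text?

Frequencies: any:5, break:4, your:4, after:3, long:3, though:3, these:2, light:1, think:1, village:1
Hapax (freq=1): light, think, village

3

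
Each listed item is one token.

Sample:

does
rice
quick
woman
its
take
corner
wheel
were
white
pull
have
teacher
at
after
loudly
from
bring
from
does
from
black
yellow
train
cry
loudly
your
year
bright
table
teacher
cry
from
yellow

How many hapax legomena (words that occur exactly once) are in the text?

20

Frequencies: from:4, does:2, teacher:2, loudly:2, yellow:2, cry:2, rice:1, quick:1, woman:1, its:1, take:1, corner:1, wheel:1, were:1, white:1, pull:1, have:1, at:1, after:1, bring:1, … (6 more, each freq 1)
Hapax (freq=1): after, at, black, bright, bring, corner, have, its, pull, quick, rice, table, take, train, were, wheel, white, woman, year, your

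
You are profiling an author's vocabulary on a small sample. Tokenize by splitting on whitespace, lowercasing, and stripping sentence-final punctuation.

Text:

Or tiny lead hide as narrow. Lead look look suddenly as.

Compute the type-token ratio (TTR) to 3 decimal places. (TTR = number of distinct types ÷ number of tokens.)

N = 11 tokens, V = 8 types.
TTR = V / N = 8 / 11 = 0.727

0.727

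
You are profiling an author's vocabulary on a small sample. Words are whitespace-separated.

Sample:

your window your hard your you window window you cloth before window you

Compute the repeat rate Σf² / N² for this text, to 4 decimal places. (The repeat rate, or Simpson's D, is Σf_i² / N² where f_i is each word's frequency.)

Frequencies: window:4, your:3, you:3, hard:1, cloth:1, before:1
Σf² = 37; N² = 169
Repeat rate = 37 / 169 = 0.2189

0.2189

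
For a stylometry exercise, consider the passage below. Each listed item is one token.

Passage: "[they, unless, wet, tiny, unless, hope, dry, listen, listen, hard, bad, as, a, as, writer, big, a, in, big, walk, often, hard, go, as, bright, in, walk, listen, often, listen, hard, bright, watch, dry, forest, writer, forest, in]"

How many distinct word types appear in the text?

Distinct types: {a, as, bad, big, bright, dry, forest, go, hard, hope, in, listen, often, they, tiny, unless, walk, watch, wet, writer}
V = 20

20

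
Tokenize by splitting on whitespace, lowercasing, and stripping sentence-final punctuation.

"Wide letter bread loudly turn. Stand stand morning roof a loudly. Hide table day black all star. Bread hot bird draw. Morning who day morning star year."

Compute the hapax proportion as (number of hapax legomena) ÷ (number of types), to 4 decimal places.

Frequencies: morning:3, bread:2, loudly:2, stand:2, day:2, star:2, wide:1, letter:1, turn:1, roof:1, a:1, hide:1, table:1, black:1, all:1, hot:1, bird:1, draw:1, who:1, year:1
Hapax count = 14; type count = 20.
Ratio = 14 / 20 = 0.7000

0.7000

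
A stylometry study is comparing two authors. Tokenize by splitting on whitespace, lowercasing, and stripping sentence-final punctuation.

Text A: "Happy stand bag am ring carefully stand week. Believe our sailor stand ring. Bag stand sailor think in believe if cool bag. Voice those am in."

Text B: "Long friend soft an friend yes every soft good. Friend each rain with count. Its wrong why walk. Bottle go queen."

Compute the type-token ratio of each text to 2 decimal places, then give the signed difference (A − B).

-0.24

TTR(A) = 16/26 = 0.62
TTR(B) = 18/21 = 0.86
Difference = 0.62 − 0.86 = -0.24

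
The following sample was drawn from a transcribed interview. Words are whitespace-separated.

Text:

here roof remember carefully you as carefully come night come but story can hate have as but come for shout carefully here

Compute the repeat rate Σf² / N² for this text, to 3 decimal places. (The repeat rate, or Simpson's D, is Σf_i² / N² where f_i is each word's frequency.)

Frequencies: carefully:3, come:3, here:2, as:2, but:2, roof:1, remember:1, you:1, night:1, story:1, can:1, hate:1, have:1, for:1, shout:1
Σf² = 40; N² = 484
Repeat rate = 40 / 484 = 0.083

0.083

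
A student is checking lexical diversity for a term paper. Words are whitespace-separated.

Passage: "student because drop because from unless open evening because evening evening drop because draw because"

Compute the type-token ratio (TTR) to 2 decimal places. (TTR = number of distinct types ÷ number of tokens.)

0.53

N = 15 tokens, V = 8 types.
TTR = V / N = 8 / 15 = 0.53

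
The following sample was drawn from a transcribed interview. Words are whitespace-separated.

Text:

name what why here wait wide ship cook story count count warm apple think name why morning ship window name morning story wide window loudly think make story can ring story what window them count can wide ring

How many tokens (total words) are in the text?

38

Tokens: name, what, why, here, wait, wide, ship, cook, story, count, count, warm, apple, think, name, why, morning, ship, window, name, morning, story, wide, window, loudly, think, make, story, can, ring, story, what, window, them, count, can, wide, ring
N = 38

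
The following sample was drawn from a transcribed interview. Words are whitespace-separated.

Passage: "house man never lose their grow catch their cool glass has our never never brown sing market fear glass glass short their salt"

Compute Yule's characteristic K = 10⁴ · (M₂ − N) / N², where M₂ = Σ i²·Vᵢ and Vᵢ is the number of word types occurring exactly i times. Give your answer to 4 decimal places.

340.2647

Frequencies: never:3, their:3, glass:3, house:1, man:1, lose:1, grow:1, catch:1, cool:1, has:1, our:1, brown:1, sing:1, market:1, fear:1, short:1, salt:1
N = 23. Frequency spectrum: V_1=14, V_3=3
M₂ = 1²·14 + 3²·3 = 41
K = 10000 × (41 − 23) / 23² = 340.2647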